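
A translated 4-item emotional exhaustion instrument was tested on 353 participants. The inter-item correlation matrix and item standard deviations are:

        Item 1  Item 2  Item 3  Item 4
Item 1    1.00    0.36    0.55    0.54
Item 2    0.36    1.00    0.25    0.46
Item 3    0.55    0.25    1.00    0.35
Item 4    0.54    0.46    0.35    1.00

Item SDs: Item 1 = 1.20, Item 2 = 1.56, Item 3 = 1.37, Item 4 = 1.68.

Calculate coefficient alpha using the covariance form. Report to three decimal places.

Σσ²ᵢ = 1.20² + 1.56² + 1.37² + 1.68² = 8.5729
Covariances σ_ij = r_ij · s_i · s_j:
  σ(Item 1,Item 2) = 0.36 × 1.20 × 1.56 = 0.6739
  σ(Item 1,Item 3) = 0.55 × 1.20 × 1.37 = 0.9042
  σ(Item 1,Item 4) = 0.54 × 1.20 × 1.68 = 1.0886
  σ(Item 2,Item 3) = 0.25 × 1.56 × 1.37 = 0.5343
  σ(Item 2,Item 4) = 0.46 × 1.56 × 1.68 = 1.2056
  σ(Item 3,Item 4) = 0.35 × 1.37 × 1.68 = 0.8056
σ²_T = Σσ²ᵢ + 2·Σσ_ij = 8.5729 + 2 × 5.2122 = 18.9973
α = (4/3)·(1 − 8.5729/18.9973) = 0.732

coefficient alpha = 0.732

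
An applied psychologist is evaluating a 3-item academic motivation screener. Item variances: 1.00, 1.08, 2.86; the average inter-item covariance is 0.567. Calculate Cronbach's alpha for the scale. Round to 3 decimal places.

ΣVar(i) = 1.00 + 1.08 + 2.86 = 4.94
Sum of the 3 distinct covariances = 3 × 0.567 = 1.701
total variance = ΣVar(i) + 2·Σcov = 4.94 + 2 × 1.701 = 8.342
α = (3/2)·(1 − 4.94/8.342) = 0.612

α = 0.612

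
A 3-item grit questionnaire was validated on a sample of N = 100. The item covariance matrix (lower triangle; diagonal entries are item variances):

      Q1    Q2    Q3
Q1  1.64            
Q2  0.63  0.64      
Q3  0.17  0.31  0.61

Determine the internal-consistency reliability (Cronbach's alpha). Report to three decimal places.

Σσ²ᵢ = 1.64 + 0.64 + 0.61 = 2.89
Sum of off-diagonal covariances = 1.11
Var(T) = 2.89 + 2 × 1.11 = 5.11
α = (k/(k−1))·(1 − Σσ²ᵢ/Var(T)) = (3/2)·(1 − 2.89/5.11) = 0.652

α = 0.652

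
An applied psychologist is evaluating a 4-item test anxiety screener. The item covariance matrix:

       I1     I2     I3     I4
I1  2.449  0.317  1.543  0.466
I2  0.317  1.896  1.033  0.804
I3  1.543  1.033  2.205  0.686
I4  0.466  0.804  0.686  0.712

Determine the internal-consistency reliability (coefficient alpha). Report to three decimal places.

coefficient alpha = 0.762

sum of item variances = 2.449 + 1.896 + 2.205 + 0.712 = 7.262
Sum of off-diagonal covariances = 4.849
σ²_T = 7.262 + 2 × 4.849 = 16.960
α = (k/(k−1))·(1 − sum of item variances/σ²_T) = (4/3)·(1 − 7.262/16.960) = 0.762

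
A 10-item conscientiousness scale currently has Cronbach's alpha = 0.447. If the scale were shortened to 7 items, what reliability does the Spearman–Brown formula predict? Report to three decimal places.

Length factor m = 7/10 = 0.7000
α' = m·α / (1 − (1−m)·α)
   = 7/10 × 0.447 / (1 − (1 − 7/10) × 0.447)
   = 0.3129 / 0.8659 = 0.361

predicted reliability = 0.361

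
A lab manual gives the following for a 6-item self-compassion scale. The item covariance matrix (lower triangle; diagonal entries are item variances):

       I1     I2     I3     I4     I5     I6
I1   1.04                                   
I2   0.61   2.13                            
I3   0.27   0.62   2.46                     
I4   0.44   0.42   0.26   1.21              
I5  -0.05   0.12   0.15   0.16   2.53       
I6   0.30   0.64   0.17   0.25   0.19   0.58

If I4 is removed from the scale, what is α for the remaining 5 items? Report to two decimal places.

α = 0.51

Remaining items: I1, I2, I3, I5, I6 (k = 5).
ΣVar(i) = 1.04 + 2.13 + 2.46 + 2.53 + 0.58 = 8.74
σ²_total = 8.74 + 2 × 3.02 = 14.78
α (item deleted) = (5/4)·(1 − 8.74/14.78) = 0.51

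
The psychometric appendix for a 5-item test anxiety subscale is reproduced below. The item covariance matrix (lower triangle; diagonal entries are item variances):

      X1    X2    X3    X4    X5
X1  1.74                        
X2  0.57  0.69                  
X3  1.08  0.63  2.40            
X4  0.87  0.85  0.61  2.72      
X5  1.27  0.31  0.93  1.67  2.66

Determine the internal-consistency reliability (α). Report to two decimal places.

α = 0.79

Σσᵢ² = 1.74 + 0.69 + 2.40 + 2.72 + 2.66 = 10.21
Sum of the distinct covariances = 8.79
total variance = 10.21 + 2 × 8.79 = 27.79
α = (k/(k−1))·(1 − Σσᵢ²/total variance) = (5/4)·(1 − 10.21/27.79) = 0.79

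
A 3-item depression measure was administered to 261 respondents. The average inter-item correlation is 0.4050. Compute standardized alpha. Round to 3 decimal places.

α = 0.671

Standardized α = k·r̄ / (1 + (k−1)·r̄) = 3 × 0.4050 / (1 + 2 × 0.4050)
  = 1.2150 / 1.8100 = 0.671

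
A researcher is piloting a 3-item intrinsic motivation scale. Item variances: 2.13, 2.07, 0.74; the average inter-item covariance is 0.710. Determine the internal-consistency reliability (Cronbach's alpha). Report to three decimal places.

Σσᵢ² = 2.13 + 2.07 + 0.74 = 4.94
Sum of the 3 distinct covariances = 3 × 0.710 = 2.130
σ²_T = Σσᵢ² + 2·Σcov = 4.94 + 2 × 2.130 = 9.200
α = (3/2)·(1 − 4.94/9.200) = 0.695

α = 0.695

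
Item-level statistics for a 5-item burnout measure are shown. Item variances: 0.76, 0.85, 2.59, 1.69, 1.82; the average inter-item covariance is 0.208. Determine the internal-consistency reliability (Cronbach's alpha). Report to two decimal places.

Σσᵢ² = 0.76 + 0.85 + 2.59 + 1.69 + 1.82 = 7.71
Sum of the 10 distinct covariances = 10 × 0.208 = 2.080
total variance = Σσᵢ² + 2·Σcov = 7.71 + 2 × 2.080 = 11.870
α = (5/4)·(1 − 7.71/11.870) = 0.44

Cronbach's alpha = 0.44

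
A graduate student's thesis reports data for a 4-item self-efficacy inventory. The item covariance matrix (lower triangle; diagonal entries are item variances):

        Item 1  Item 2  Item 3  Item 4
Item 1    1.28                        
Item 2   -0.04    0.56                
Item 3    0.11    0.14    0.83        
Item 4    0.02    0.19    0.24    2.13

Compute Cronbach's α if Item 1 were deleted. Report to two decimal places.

Remaining items: Item 2, Item 3, Item 4 (k = 3).
sum of item variances = 0.56 + 0.83 + 2.13 = 3.52
σ²_T = 3.52 + 2 × 0.57 = 4.66
α (item deleted) = (3/2)·(1 − 3.52/4.66) = 0.37

Cronbach's α = 0.37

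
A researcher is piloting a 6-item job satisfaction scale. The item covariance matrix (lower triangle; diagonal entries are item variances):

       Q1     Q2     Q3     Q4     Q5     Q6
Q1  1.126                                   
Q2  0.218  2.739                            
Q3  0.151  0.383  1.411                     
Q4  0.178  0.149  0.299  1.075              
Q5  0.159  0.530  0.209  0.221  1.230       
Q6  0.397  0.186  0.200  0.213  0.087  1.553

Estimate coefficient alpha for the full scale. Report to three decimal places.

Σσᵢ² = 1.126 + 2.739 + 1.411 + 1.075 + 1.230 + 1.553 = 9.134
Sum of off-diagonal covariances = 3.580
Var(T) = 9.134 + 2 × 3.580 = 16.294
α = (k/(k−1))·(1 − Σσᵢ²/Var(T)) = (6/5)·(1 − 9.134/16.294) = 0.527

coefficient alpha = 0.527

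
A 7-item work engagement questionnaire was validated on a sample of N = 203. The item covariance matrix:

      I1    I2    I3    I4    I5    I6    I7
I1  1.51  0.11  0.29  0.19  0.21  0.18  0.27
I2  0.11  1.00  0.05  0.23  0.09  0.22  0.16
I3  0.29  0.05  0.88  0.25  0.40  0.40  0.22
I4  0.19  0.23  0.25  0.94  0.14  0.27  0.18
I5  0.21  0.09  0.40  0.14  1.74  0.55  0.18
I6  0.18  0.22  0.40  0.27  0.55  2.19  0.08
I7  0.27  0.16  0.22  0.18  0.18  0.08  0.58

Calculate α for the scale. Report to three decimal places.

α = 0.599

Σσᵢ² = 1.51 + 1.00 + 0.88 + 0.94 + 1.74 + 2.19 + 0.58 = 8.84
Sum of the distinct covariances = 4.67
Var(T) = 8.84 + 2 × 4.67 = 18.18
α = (k/(k−1))·(1 − Σσᵢ²/Var(T)) = (7/6)·(1 − 8.84/18.18) = 0.599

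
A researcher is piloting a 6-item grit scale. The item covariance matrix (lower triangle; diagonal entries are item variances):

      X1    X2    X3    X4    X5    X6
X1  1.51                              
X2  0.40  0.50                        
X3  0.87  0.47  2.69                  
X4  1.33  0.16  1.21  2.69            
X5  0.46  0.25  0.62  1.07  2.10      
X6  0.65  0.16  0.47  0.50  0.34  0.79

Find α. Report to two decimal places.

α = 0.76

ΣVar(i) = 1.51 + 0.50 + 2.69 + 2.69 + 2.10 + 0.79 = 10.28
Sum of the distinct covariances = 8.96
total variance = 10.28 + 2 × 8.96 = 28.20
α = (k/(k−1))·(1 − ΣVar(i)/total variance) = (6/5)·(1 − 10.28/28.20) = 0.76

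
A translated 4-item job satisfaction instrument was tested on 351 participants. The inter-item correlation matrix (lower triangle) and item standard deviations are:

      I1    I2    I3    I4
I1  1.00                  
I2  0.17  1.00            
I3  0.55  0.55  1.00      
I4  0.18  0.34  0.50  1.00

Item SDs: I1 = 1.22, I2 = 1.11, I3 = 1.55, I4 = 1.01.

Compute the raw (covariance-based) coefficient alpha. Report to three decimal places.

α = 0.720

Σσ²ᵢ = 1.22² + 1.11² + 1.55² + 1.01² = 6.1431
Covariances σ_ij = r_ij · s_i · s_j:
  σ(I1,I2) = 0.17 × 1.22 × 1.11 = 0.2302
  σ(I1,I3) = 0.55 × 1.22 × 1.55 = 1.0401
  σ(I1,I4) = 0.18 × 1.22 × 1.01 = 0.2218
  σ(I2,I3) = 0.55 × 1.11 × 1.55 = 0.9463
  σ(I2,I4) = 0.34 × 1.11 × 1.01 = 0.3812
  σ(I3,I4) = 0.50 × 1.55 × 1.01 = 0.7828
σ²_T = Σσ²ᵢ + 2·Σσ_ij = 6.1431 + 2 × 3.6024 = 13.3479
α = (4/3)·(1 − 6.1431/13.3479) = 0.720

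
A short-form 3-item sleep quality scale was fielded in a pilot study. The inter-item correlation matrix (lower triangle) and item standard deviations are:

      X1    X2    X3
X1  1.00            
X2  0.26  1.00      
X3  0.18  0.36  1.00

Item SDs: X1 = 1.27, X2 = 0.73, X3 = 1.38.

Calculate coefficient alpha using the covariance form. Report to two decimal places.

Σσ²ᵢ = 1.27² + 0.73² + 1.38² = 4.0502
Covariances σ_ij = r_ij · s_i · s_j:
  σ(X1,X2) = 0.26 × 1.27 × 0.73 = 0.2410
  σ(X1,X3) = 0.18 × 1.27 × 1.38 = 0.3155
  σ(X2,X3) = 0.36 × 0.73 × 1.38 = 0.3627
σ²_T = Σσ²ᵢ + 2·Σσ_ij = 4.0502 + 2 × 0.9192 = 5.8886
α = (3/2)·(1 − 4.0502/5.8886) = 0.47

coefficient alpha = 0.47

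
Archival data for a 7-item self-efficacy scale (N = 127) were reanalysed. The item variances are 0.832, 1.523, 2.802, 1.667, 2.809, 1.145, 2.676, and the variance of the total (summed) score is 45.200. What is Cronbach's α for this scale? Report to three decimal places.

ΣVar(i) = 0.832 + 1.523 + 2.802 + 1.667 + 2.809 + 1.145 + 2.676 = 13.454
α = (k/(k−1))·(1 − ΣVar(i)/total variance) = (7/6)·(1 − 13.454/45.200) = 0.819

α = 0.819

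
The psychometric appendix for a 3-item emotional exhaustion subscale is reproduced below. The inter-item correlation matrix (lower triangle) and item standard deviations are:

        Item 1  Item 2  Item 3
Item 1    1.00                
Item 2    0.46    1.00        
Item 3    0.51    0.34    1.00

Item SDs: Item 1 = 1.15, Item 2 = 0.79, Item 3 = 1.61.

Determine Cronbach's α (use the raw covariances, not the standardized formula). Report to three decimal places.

Σσ²ᵢ = 1.15² + 0.79² + 1.61² = 4.5387
Covariances σ_ij = r_ij · s_i · s_j:
  σ(Item 1,Item 2) = 0.46 × 1.15 × 0.79 = 0.4179
  σ(Item 1,Item 3) = 0.51 × 1.15 × 1.61 = 0.9443
  σ(Item 2,Item 3) = 0.34 × 0.79 × 1.61 = 0.4324
σ²_T = Σσ²ᵢ + 2·Σσ_ij = 4.5387 + 2 × 1.7946 = 8.1279
α = (3/2)·(1 − 4.5387/8.1279) = 0.662

Cronbach's α = 0.662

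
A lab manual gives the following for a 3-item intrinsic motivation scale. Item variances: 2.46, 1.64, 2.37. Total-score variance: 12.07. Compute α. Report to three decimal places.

α = 0.696

Σσ²ᵢ = 2.46 + 1.64 + 2.37 = 6.47
α = (k/(k−1))·(1 − Σσ²ᵢ/Var(T)) = (3/2)·(1 − 6.47/12.07) = 0.696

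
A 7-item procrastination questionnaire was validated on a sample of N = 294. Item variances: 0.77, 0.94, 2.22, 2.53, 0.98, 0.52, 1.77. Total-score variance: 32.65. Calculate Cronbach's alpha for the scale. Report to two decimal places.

Cronbach's alpha = 0.82

Σσᵢ² = 0.77 + 0.94 + 2.22 + 2.53 + 0.98 + 0.52 + 1.77 = 9.73
α = (k/(k−1))·(1 − Σσᵢ²/σ²_total) = (7/6)·(1 − 9.73/32.65) = 0.82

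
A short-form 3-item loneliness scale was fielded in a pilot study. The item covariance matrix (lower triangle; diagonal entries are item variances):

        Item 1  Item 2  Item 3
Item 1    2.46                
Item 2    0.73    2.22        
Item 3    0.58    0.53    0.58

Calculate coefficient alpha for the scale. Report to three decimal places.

Σσᵢ² = 2.46 + 2.22 + 0.58 = 5.26
Sum of off-diagonal covariances = 1.84
σ²_total = 5.26 + 2 × 1.84 = 8.94
α = (k/(k−1))·(1 − Σσᵢ²/σ²_total) = (3/2)·(1 − 5.26/8.94) = 0.617

coefficient alpha = 0.617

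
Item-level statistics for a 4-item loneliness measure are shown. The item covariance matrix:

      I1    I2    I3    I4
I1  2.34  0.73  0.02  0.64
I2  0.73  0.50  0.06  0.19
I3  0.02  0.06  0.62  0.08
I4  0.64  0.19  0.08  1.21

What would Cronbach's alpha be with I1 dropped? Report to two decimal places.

Cronbach's alpha = 0.33

Remaining items: I2, I3, I4 (k = 3).
ΣVar(i) = 0.50 + 0.62 + 1.21 = 2.33
Var(T) = 2.33 + 2 × 0.33 = 2.99
α (item deleted) = (3/2)·(1 − 2.33/2.99) = 0.33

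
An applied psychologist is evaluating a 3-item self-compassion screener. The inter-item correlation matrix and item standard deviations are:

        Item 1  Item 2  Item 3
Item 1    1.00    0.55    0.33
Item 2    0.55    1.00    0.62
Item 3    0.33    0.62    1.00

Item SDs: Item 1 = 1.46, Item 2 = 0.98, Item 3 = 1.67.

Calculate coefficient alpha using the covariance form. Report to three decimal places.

α = 0.705

Σσ²ᵢ = 1.46² + 0.98² + 1.67² = 5.8809
Covariances σ_ij = r_ij · s_i · s_j:
  σ(Item 1,Item 2) = 0.55 × 1.46 × 0.98 = 0.7869
  σ(Item 1,Item 3) = 0.33 × 1.46 × 1.67 = 0.8046
  σ(Item 2,Item 3) = 0.62 × 0.98 × 1.67 = 1.0147
σ²_T = Σσ²ᵢ + 2·Σσ_ij = 5.8809 + 2 × 2.6062 = 11.0933
α = (3/2)·(1 − 5.8809/11.0933) = 0.705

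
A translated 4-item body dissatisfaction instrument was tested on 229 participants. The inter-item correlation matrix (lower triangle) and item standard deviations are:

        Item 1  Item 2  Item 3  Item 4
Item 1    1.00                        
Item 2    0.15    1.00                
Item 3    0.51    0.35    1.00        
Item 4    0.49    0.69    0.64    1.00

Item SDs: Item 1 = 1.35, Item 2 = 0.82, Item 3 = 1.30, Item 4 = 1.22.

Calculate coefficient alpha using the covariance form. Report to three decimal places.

Σσ²ᵢ = 1.35² + 0.82² + 1.30² + 1.22² = 5.6733
Covariances σ_ij = r_ij · s_i · s_j:
  σ(Item 1,Item 2) = 0.15 × 1.35 × 0.82 = 0.1661
  σ(Item 1,Item 3) = 0.51 × 1.35 × 1.30 = 0.8951
  σ(Item 1,Item 4) = 0.49 × 1.35 × 1.22 = 0.8070
  σ(Item 2,Item 3) = 0.35 × 0.82 × 1.30 = 0.3731
  σ(Item 2,Item 4) = 0.69 × 0.82 × 1.22 = 0.6903
  σ(Item 3,Item 4) = 0.64 × 1.30 × 1.22 = 1.0150
σ²_T = Σσ²ᵢ + 2·Σσ_ij = 5.6733 + 2 × 3.9466 = 13.5665
α = (4/3)·(1 − 5.6733/13.5665) = 0.776

coefficient alpha = 0.776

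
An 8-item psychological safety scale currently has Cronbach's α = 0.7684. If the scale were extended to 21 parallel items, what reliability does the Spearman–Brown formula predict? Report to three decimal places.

predicted reliability = 0.897

Length factor m = 21/8 = 2.6250
α' = m·α / (1 + (m−1)·α)
   = 21/8 × 0.7684 / (1 + (21/8 − 1) × 0.7684)
   = 2.0170 / 2.2487 = 0.897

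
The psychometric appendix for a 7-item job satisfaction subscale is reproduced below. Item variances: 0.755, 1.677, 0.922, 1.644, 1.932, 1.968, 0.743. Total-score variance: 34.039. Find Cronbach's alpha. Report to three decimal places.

Σσ²ᵢ = 0.755 + 1.677 + 0.922 + 1.644 + 1.932 + 1.968 + 0.743 = 9.641
α = (k/(k−1))·(1 − Σσ²ᵢ/total variance) = (7/6)·(1 − 9.641/34.039) = 0.836

α = 0.836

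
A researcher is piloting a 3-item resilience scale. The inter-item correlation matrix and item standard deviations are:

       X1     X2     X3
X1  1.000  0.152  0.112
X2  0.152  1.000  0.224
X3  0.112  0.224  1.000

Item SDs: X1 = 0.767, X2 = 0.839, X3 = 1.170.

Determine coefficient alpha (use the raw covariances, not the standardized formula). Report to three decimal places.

coefficient alpha = 0.359

Σσ²ᵢ = 0.767² + 0.839² + 1.170² = 2.6611
Covariances σ_ij = r_ij · s_i · s_j:
  σ(X1,X2) = 0.152 × 0.767 × 0.839 = 0.0978
  σ(X1,X3) = 0.112 × 0.767 × 1.170 = 0.1005
  σ(X2,X3) = 0.224 × 0.839 × 1.170 = 0.2199
σ²_T = Σσ²ᵢ + 2·Σσ_ij = 2.6611 + 2 × 0.4182 = 3.4975
α = (3/2)·(1 − 2.6611/3.4975) = 0.359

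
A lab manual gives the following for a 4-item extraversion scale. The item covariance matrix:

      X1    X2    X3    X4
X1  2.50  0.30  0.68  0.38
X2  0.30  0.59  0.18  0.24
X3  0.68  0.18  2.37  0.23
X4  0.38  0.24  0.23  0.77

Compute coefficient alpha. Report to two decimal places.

α = 0.52

sum of item variances = 2.50 + 0.59 + 2.37 + 0.77 = 6.23
Sum of off-diagonal covariances = 2.01
σ²_T = 6.23 + 2 × 2.01 = 10.25
α = (k/(k−1))·(1 − sum of item variances/σ²_T) = (4/3)·(1 − 6.23/10.25) = 0.52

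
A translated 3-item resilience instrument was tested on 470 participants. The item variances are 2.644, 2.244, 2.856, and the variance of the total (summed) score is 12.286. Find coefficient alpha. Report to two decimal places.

Σσ²ᵢ = 2.644 + 2.244 + 2.856 = 7.744
α = (k/(k−1))·(1 − Σσ²ᵢ/total variance) = (3/2)·(1 − 7.744/12.286) = 0.55

coefficient alpha = 0.55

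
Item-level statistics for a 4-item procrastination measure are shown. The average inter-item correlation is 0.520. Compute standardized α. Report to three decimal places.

Standardized α = k·r̄ / (1 + (k−1)·r̄) = 4 × 0.520 / (1 + 3 × 0.520)
  = 2.0800 / 2.5600 = 0.812

α = 0.812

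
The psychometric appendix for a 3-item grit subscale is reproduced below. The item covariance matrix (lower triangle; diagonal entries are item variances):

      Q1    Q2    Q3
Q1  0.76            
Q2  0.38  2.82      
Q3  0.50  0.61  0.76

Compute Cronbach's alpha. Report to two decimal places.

Σσ²ᵢ = 0.76 + 2.82 + 0.76 = 4.34
Σ_{i<j} σ_ij = 1.49
σ²_T = 4.34 + 2 × 1.49 = 7.32
α = (k/(k−1))·(1 − Σσ²ᵢ/σ²_T) = (3/2)·(1 − 4.34/7.32) = 0.61

α = 0.61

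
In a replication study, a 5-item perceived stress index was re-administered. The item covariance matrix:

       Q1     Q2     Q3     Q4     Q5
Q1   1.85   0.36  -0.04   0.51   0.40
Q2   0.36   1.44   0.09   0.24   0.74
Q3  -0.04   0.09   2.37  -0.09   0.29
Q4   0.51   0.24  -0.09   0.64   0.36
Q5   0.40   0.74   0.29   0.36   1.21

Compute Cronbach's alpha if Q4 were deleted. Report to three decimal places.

Remaining items: Q1, Q2, Q3, Q5 (k = 4).
Σσ²ᵢ = 1.85 + 1.44 + 2.37 + 1.21 = 6.87
total variance = 6.87 + 2 × 1.84 = 10.55
α (item deleted) = (4/3)·(1 − 6.87/10.55) = 0.465

Cronbach's alpha = 0.465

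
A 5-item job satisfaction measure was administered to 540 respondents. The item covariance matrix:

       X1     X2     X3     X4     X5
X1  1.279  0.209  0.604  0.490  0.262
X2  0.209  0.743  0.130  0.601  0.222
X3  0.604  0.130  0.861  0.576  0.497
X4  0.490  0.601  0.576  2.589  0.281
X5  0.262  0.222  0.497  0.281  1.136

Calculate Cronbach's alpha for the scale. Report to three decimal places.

sum of item variances = 1.279 + 0.743 + 0.861 + 2.589 + 1.136 = 6.608
Σ_{i<j} σ_ij = 3.872
σ²_T = 6.608 + 2 × 3.872 = 14.352
α = (k/(k−1))·(1 − sum of item variances/σ²_T) = (5/4)·(1 − 6.608/14.352) = 0.674

α = 0.674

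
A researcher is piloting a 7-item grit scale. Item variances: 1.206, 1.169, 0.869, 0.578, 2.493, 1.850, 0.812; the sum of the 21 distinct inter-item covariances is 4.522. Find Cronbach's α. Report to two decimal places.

Σσ²ᵢ = 1.206 + 1.169 + 0.869 + 0.578 + 2.493 + 1.850 + 0.812 = 8.977
Sum of distinct covariances = 4.522
total variance = Σσ²ᵢ + 2·Σcov = 8.977 + 2 × 4.522 = 18.021
α = (7/6)·(1 − 8.977/18.021) = 0.59

α = 0.59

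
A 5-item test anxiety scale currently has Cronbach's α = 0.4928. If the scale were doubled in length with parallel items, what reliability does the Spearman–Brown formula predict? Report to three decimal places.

Length factor m = 2
α' = m·α / (1 + (m−1)·α)
   = 2 × 0.4928 / (1 + (2 − 1) × 0.4928)
   = 0.9856 / 1.4928 = 0.660

predicted reliability = 0.660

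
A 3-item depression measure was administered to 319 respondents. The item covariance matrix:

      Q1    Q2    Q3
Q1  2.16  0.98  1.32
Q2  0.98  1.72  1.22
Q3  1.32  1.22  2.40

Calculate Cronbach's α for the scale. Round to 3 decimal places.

α = 0.793

Σσ²ᵢ = 2.16 + 1.72 + 2.40 = 6.28
Sum of off-diagonal covariances = 3.52
total variance = 6.28 + 2 × 3.52 = 13.32
α = (k/(k−1))·(1 − Σσ²ᵢ/total variance) = (3/2)·(1 − 6.28/13.32) = 0.793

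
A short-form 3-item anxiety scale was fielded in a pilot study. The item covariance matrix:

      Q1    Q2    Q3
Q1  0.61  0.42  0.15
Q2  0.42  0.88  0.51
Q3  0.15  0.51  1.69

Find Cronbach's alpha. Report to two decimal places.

Σσ²ᵢ = 0.61 + 0.88 + 1.69 = 3.18
Σ_{i<j} σ_ij = 1.08
total variance = 3.18 + 2 × 1.08 = 5.34
α = (k/(k−1))·(1 − Σσ²ᵢ/total variance) = (3/2)·(1 − 3.18/5.34) = 0.61

α = 0.61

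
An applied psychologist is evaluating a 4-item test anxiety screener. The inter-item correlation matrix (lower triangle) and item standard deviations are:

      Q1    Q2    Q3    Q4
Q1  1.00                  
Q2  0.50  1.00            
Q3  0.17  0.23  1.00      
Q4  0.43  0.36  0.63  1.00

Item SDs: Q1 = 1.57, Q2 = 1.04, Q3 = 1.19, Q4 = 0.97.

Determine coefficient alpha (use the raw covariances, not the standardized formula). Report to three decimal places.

coefficient alpha = 0.690

Σσ²ᵢ = 1.57² + 1.04² + 1.19² + 0.97² = 5.9035
Covariances σ_ij = r_ij · s_i · s_j:
  σ(Q1,Q2) = 0.50 × 1.57 × 1.04 = 0.8164
  σ(Q1,Q3) = 0.17 × 1.57 × 1.19 = 0.3176
  σ(Q1,Q4) = 0.43 × 1.57 × 0.97 = 0.6548
  σ(Q2,Q3) = 0.23 × 1.04 × 1.19 = 0.2846
  σ(Q2,Q4) = 0.36 × 1.04 × 0.97 = 0.3632
  σ(Q3,Q4) = 0.63 × 1.19 × 0.97 = 0.7272
σ²_T = Σσ²ᵢ + 2·Σσ_ij = 5.9035 + 2 × 3.1638 = 12.2311
α = (4/3)·(1 − 5.9035/12.2311) = 0.690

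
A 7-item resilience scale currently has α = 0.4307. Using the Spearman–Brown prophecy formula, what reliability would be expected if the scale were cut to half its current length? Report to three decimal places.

Length factor m = 1/2
α' = m·α / (1 − (1−m)·α)
   = 1/2 × 0.4307 / (1 − (1 − 1/2) × 0.4307)
   = 0.2154 / 0.7846 = 0.274

predicted reliability = 0.274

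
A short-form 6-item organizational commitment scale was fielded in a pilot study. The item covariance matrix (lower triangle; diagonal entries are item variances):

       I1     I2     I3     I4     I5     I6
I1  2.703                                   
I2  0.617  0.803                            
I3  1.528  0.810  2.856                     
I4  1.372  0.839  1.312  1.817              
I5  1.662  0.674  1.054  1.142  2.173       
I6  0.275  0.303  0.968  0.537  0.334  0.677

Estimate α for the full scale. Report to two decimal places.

sum of item variances = 2.703 + 0.803 + 2.856 + 1.817 + 2.173 + 0.677 = 11.029
Σ_{i<j} σ_ij = 13.427
σ²_T = 11.029 + 2 × 13.427 = 37.883
α = (k/(k−1))·(1 − sum of item variances/σ²_T) = (6/5)·(1 − 11.029/37.883) = 0.85

α = 0.85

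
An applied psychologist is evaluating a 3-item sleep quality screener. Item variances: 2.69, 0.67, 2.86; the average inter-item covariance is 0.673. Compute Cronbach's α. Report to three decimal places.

α = 0.590

Σσ²ᵢ = 2.69 + 0.67 + 2.86 = 6.22
Sum of the 3 distinct covariances = 3 × 0.673 = 2.019
total variance = Σσ²ᵢ + 2·Σcov = 6.22 + 2 × 2.019 = 10.258
α = (3/2)·(1 − 6.22/10.258) = 0.590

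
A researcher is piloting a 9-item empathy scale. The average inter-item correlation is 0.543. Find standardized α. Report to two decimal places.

α = 0.91

Standardized α = k·r̄ / (1 + (k−1)·r̄) = 9 × 0.543 / (1 + 8 × 0.543)
  = 4.8870 / 5.3440 = 0.91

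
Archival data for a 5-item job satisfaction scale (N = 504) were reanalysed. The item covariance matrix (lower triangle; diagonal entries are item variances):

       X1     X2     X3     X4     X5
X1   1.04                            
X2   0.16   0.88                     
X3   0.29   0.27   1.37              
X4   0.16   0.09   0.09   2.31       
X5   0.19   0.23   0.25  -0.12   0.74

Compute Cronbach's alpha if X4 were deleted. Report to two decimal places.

Remaining items: X1, X2, X3, X5 (k = 4).
ΣVar(i) = 1.04 + 0.88 + 1.37 + 0.74 = 4.03
σ²_T = 4.03 + 2 × 1.39 = 6.81
α (item deleted) = (4/3)·(1 − 4.03/6.81) = 0.54

Cronbach's alpha = 0.54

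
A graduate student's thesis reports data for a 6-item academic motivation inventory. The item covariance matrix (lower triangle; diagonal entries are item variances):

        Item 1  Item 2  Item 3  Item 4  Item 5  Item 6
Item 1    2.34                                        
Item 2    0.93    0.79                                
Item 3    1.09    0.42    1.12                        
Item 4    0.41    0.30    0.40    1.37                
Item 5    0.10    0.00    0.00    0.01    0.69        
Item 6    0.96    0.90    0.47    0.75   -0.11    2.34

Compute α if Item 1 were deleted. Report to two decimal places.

α = 0.62

Remaining items: Item 2, Item 3, Item 4, Item 5, Item 6 (k = 5).
Σσᵢ² = 0.79 + 1.12 + 1.37 + 0.69 + 2.34 = 6.31
total variance = 6.31 + 2 × 3.14 = 12.59
α (item deleted) = (5/4)·(1 − 6.31/12.59) = 0.62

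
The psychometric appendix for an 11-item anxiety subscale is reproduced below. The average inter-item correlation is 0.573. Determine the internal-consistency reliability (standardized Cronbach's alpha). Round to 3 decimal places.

α = 0.937

Standardized α = k·r̄ / (1 + (k−1)·r̄) = 11 × 0.573 / (1 + 10 × 0.573)
  = 6.3030 / 6.7300 = 0.937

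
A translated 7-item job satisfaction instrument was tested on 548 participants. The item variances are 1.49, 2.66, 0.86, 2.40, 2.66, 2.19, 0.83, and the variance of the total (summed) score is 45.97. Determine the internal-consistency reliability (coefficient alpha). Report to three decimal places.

ΣVar(i) = 1.49 + 2.66 + 0.86 + 2.40 + 2.66 + 2.19 + 0.83 = 13.09
α = (k/(k−1))·(1 − ΣVar(i)/Var(T)) = (7/6)·(1 − 13.09/45.97) = 0.834

α = 0.834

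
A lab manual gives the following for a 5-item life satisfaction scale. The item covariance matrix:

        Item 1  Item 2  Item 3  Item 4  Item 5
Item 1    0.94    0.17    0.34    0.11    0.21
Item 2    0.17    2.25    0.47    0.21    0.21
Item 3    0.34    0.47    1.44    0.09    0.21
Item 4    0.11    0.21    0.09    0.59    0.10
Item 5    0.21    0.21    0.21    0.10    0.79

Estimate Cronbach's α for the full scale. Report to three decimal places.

Σσᵢ² = 0.94 + 2.25 + 1.44 + 0.59 + 0.79 = 6.01
Sum of off-diagonal covariances = 2.12
Var(T) = 6.01 + 2 × 2.12 = 10.25
α = (k/(k−1))·(1 − Σσᵢ²/Var(T)) = (5/4)·(1 − 6.01/10.25) = 0.517

α = 0.517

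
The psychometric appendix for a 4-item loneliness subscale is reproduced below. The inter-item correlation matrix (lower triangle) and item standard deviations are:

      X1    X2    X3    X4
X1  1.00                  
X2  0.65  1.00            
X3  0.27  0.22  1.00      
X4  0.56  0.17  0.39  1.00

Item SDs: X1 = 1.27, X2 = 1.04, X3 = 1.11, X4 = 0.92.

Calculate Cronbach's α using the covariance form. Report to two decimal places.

α = 0.71

Σσ²ᵢ = 1.27² + 1.04² + 1.11² + 0.92² = 4.7730
Covariances σ_ij = r_ij · s_i · s_j:
  σ(X1,X2) = 0.65 × 1.27 × 1.04 = 0.8585
  σ(X1,X3) = 0.27 × 1.27 × 1.11 = 0.3806
  σ(X1,X4) = 0.56 × 1.27 × 0.92 = 0.6543
  σ(X2,X3) = 0.22 × 1.04 × 1.11 = 0.2540
  σ(X2,X4) = 0.17 × 1.04 × 0.92 = 0.1627
  σ(X3,X4) = 0.39 × 1.11 × 0.92 = 0.3983
σ²_T = Σσ²ᵢ + 2·Σσ_ij = 4.7730 + 2 × 2.7084 = 10.1898
α = (4/3)·(1 − 4.7730/10.1898) = 0.71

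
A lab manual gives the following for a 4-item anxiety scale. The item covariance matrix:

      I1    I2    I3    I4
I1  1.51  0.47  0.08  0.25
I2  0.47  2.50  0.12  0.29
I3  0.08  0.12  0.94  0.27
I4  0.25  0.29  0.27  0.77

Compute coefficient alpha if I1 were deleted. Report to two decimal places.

α = 0.37

Remaining items: I2, I3, I4 (k = 3).
sum of item variances = 2.50 + 0.94 + 0.77 = 4.21
σ²_T = 4.21 + 2 × 0.68 = 5.57
α (item deleted) = (3/2)·(1 − 4.21/5.57) = 0.37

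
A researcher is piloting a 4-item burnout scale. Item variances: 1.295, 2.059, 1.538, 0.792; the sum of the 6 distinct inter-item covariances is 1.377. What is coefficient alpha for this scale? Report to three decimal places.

coefficient alpha = 0.435

Σσᵢ² = 1.295 + 2.059 + 1.538 + 0.792 = 5.684
Sum of distinct covariances = 1.377
total variance = Σσᵢ² + 2·Σcov = 5.684 + 2 × 1.377 = 8.438
α = (4/3)·(1 − 5.684/8.438) = 0.435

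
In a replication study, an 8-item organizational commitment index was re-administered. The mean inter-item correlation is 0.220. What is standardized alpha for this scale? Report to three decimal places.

Standardized α = k·r̄ / (1 + (k−1)·r̄) = 8 × 0.220 / (1 + 7 × 0.220)
  = 1.7600 / 2.5400 = 0.693

α = 0.693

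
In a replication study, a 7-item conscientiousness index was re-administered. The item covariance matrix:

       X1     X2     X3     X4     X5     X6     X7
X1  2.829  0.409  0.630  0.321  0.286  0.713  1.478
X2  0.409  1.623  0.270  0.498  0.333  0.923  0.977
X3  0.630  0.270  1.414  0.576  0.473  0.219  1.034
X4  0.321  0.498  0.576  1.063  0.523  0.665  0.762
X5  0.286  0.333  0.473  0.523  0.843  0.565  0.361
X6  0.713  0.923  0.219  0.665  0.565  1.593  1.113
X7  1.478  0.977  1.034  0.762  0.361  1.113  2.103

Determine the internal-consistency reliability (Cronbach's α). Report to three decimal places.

Cronbach's α = 0.812

sum of item variances = 2.829 + 1.623 + 1.414 + 1.063 + 0.843 + 1.593 + 2.103 = 11.468
Sum of off-diagonal covariances = 13.129
total variance = 11.468 + 2 × 13.129 = 37.726
α = (k/(k−1))·(1 − sum of item variances/total variance) = (7/6)·(1 − 11.468/37.726) = 0.812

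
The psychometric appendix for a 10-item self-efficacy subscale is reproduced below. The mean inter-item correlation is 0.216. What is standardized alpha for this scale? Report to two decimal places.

Standardized α = k·r̄ / (1 + (k−1)·r̄) = 10 × 0.216 / (1 + 9 × 0.216)
  = 2.1600 / 2.9440 = 0.73

α = 0.73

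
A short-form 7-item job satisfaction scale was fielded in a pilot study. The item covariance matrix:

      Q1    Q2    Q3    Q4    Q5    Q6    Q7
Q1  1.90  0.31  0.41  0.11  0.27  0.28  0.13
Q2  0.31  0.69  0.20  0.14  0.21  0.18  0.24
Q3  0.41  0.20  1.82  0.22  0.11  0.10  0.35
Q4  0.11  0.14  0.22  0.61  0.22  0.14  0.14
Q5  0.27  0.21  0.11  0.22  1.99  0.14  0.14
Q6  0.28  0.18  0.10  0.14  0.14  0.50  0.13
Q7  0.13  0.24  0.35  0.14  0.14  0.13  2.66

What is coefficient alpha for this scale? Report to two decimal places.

coefficient alpha = 0.53

Σσᵢ² = 1.90 + 0.69 + 1.82 + 0.61 + 1.99 + 0.50 + 2.66 = 10.17
Sum of the distinct covariances = 4.17
total variance = 10.17 + 2 × 4.17 = 18.51
α = (k/(k−1))·(1 − Σσᵢ²/total variance) = (7/6)·(1 − 10.17/18.51) = 0.53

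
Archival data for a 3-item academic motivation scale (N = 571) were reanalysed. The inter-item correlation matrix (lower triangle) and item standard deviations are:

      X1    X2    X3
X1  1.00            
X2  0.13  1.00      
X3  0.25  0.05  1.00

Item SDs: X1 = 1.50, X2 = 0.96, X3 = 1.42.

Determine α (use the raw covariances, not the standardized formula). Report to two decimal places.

α = 0.35

Σσ²ᵢ = 1.50² + 0.96² + 1.42² = 5.1880
Covariances σ_ij = r_ij · s_i · s_j:
  σ(X1,X2) = 0.13 × 1.50 × 0.96 = 0.1872
  σ(X1,X3) = 0.25 × 1.50 × 1.42 = 0.5325
  σ(X2,X3) = 0.05 × 0.96 × 1.42 = 0.0682
σ²_T = Σσ²ᵢ + 2·Σσ_ij = 5.1880 + 2 × 0.7879 = 6.7638
α = (3/2)·(1 − 5.1880/6.7638) = 0.35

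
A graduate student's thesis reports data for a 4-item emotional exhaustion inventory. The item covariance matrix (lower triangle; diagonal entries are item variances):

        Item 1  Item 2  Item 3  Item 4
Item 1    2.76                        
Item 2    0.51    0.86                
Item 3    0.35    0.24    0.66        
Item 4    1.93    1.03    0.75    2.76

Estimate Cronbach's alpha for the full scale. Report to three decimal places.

sum of item variances = 2.76 + 0.86 + 0.66 + 2.76 = 7.04
Σ_{i<j} σ_ij = 4.81
Var(T) = 7.04 + 2 × 4.81 = 16.66
α = (k/(k−1))·(1 − sum of item variances/Var(T)) = (4/3)·(1 − 7.04/16.66) = 0.770

α = 0.770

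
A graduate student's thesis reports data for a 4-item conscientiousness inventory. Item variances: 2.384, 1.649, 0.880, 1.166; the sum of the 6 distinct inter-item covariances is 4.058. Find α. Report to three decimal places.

α = 0.762

Σσᵢ² = 2.384 + 1.649 + 0.880 + 1.166 = 6.079
Sum of distinct covariances = 4.058
total variance = Σσᵢ² + 2·Σcov = 6.079 + 2 × 4.058 = 14.195
α = (4/3)·(1 − 6.079/14.195) = 0.762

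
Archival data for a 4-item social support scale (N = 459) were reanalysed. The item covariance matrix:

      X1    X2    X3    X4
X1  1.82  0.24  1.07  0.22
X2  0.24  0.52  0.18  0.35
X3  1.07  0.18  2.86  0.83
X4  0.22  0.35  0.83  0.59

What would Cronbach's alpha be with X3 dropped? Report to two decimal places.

α = 0.53

Remaining items: X1, X2, X4 (k = 3).
Σσ²ᵢ = 1.82 + 0.52 + 0.59 = 2.93
Var(T) = 2.93 + 2 × 0.81 = 4.55
α (item deleted) = (3/2)·(1 − 2.93/4.55) = 0.53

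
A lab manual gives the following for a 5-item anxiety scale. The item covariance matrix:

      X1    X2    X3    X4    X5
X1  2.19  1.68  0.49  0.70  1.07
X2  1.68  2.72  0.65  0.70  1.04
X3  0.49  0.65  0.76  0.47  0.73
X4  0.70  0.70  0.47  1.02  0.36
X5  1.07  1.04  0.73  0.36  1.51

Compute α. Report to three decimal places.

α = 0.823

sum of item variances = 2.19 + 2.72 + 0.76 + 1.02 + 1.51 = 8.20
Σ_{i<j} σ_ij = 7.89
σ²_total = 8.20 + 2 × 7.89 = 23.98
α = (k/(k−1))·(1 − sum of item variances/σ²_total) = (5/4)·(1 − 8.20/23.98) = 0.823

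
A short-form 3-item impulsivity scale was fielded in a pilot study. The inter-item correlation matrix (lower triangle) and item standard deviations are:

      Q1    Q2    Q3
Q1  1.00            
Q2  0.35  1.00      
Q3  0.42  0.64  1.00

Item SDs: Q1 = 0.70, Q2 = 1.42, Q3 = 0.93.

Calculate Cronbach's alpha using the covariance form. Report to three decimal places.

Σσ²ᵢ = 0.70² + 1.42² + 0.93² = 3.3713
Covariances σ_ij = r_ij · s_i · s_j:
  σ(Q1,Q2) = 0.35 × 0.70 × 1.42 = 0.3479
  σ(Q1,Q3) = 0.42 × 0.70 × 0.93 = 0.2734
  σ(Q2,Q3) = 0.64 × 1.42 × 0.93 = 0.8452
σ²_T = Σσ²ᵢ + 2·Σσ_ij = 3.3713 + 2 × 1.4665 = 6.3043
α = (3/2)·(1 − 3.3713/6.3043) = 0.698

Cronbach's alpha = 0.698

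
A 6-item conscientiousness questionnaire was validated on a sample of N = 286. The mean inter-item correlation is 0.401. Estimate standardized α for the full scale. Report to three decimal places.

α = 0.801

Standardized α = k·r̄ / (1 + (k−1)·r̄) = 6 × 0.401 / (1 + 5 × 0.401)
  = 2.4060 / 3.0050 = 0.801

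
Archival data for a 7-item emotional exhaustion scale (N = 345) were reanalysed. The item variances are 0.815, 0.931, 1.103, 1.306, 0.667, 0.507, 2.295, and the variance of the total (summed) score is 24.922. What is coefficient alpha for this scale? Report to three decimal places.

α = 0.810

Σσ²ᵢ = 0.815 + 0.931 + 1.103 + 1.306 + 0.667 + 0.507 + 2.295 = 7.624
α = (k/(k−1))·(1 − Σσ²ᵢ/Var(T)) = (7/6)·(1 − 7.624/24.922) = 0.810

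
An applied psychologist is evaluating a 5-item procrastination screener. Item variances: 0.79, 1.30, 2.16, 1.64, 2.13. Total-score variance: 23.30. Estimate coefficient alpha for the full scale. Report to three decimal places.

sum of item variances = 0.79 + 1.30 + 2.16 + 1.64 + 2.13 = 8.02
α = (k/(k−1))·(1 − sum of item variances/Var(T)) = (5/4)·(1 − 8.02/23.30) = 0.820

coefficient alpha = 0.820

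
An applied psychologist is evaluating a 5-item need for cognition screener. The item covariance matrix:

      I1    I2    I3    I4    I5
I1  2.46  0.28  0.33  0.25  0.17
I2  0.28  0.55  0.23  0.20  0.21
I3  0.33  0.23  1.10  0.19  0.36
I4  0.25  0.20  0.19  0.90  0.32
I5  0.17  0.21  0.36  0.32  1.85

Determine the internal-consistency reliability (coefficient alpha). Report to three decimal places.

ΣVar(i) = 2.46 + 0.55 + 1.10 + 0.90 + 1.85 = 6.86
Sum of off-diagonal covariances = 2.54
σ²_T = 6.86 + 2 × 2.54 = 11.94
α = (k/(k−1))·(1 − ΣVar(i)/σ²_T) = (5/4)·(1 − 6.86/11.94) = 0.532

coefficient alpha = 0.532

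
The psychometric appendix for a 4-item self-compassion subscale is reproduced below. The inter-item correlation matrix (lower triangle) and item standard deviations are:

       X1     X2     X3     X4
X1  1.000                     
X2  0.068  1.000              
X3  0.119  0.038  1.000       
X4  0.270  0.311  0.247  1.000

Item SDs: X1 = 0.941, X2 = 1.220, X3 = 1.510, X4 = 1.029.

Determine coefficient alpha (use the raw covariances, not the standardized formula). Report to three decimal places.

Σσ²ᵢ = 0.941² + 1.220² + 1.510² + 1.029² = 5.7128
Covariances σ_ij = r_ij · s_i · s_j:
  σ(X1,X2) = 0.068 × 0.941 × 1.220 = 0.0781
  σ(X1,X3) = 0.119 × 0.941 × 1.510 = 0.1691
  σ(X1,X4) = 0.270 × 0.941 × 1.029 = 0.2614
  σ(X2,X3) = 0.038 × 1.220 × 1.510 = 0.0700
  σ(X2,X4) = 0.311 × 1.220 × 1.029 = 0.3904
  σ(X3,X4) = 0.247 × 1.510 × 1.029 = 0.3838
σ²_T = Σσ²ᵢ + 2·Σσ_ij = 5.7128 + 2 × 1.3528 = 8.4184
α = (4/3)·(1 − 5.7128/8.4184) = 0.429

coefficient alpha = 0.429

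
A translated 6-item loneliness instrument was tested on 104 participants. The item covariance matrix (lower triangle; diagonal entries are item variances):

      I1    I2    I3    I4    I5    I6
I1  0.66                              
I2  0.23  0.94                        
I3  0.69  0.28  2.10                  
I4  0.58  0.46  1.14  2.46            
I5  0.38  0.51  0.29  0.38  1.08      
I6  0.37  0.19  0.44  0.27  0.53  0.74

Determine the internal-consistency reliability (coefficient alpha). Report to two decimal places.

ΣVar(i) = 0.66 + 0.94 + 2.10 + 2.46 + 1.08 + 0.74 = 7.98
Sum of off-diagonal covariances = 6.74
σ²_total = 7.98 + 2 × 6.74 = 21.46
α = (k/(k−1))·(1 − ΣVar(i)/σ²_total) = (6/5)·(1 − 7.98/21.46) = 0.75

α = 0.75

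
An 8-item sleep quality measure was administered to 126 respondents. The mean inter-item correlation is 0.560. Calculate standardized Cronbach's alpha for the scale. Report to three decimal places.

Standardized α = k·r̄ / (1 + (k−1)·r̄) = 8 × 0.560 / (1 + 7 × 0.560)
  = 4.4800 / 4.9200 = 0.911

α = 0.911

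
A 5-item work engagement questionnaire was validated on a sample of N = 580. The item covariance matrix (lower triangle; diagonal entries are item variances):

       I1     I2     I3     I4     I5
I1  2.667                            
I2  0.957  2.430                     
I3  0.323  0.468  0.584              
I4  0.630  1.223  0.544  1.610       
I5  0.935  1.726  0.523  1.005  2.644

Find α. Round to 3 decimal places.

ΣVar(i) = 2.667 + 2.430 + 0.584 + 1.610 + 2.644 = 9.935
Σ_{i<j} σ_ij = 8.334
total variance = 9.935 + 2 × 8.334 = 26.603
α = (k/(k−1))·(1 − ΣVar(i)/total variance) = (5/4)·(1 − 9.935/26.603) = 0.783

α = 0.783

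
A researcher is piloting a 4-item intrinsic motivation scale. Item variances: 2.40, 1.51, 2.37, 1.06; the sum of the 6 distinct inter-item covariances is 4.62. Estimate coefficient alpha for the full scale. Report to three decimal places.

coefficient alpha = 0.743

Σσ²ᵢ = 2.40 + 1.51 + 2.37 + 1.06 = 7.34
Sum of distinct covariances = 4.62
σ²_total = Σσ²ᵢ + 2·Σcov = 7.34 + 2 × 4.62 = 16.58
α = (4/3)·(1 − 7.34/16.58) = 0.743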